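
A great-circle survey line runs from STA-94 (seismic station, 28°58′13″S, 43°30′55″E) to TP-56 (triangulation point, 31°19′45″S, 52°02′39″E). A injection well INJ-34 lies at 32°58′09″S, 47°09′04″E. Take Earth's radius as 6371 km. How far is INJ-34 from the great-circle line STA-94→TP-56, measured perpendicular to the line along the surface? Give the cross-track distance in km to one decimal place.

307.8 km

STA-94: φ = -28.97028°, λ = +43.51528°
TP-56: φ = -31.32917°, λ = +52.04417°
INJ-34: φ = -32.96917°, λ = +47.15111°
δ₁₃ = central angle STA-94→INJ-34 = 0.088481 rad  (haversine)
θ₁₃ = bearing STA-94→INJ-34 = 142.982°,  θ₁₂ = bearing STA-94→TP-56 = 109.850°
dₓₜ = R·arcsin(sin δ₁₃ · sin(θ₁₃ − θ₁₂)) = 6371·arcsin(0.08837·sin(33.131°)) = 307.823 km
|dₓₜ| = 307.823 km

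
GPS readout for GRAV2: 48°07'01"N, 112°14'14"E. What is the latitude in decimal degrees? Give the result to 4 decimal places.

48° + 7′/60 + 1″/3600 = 48 + 0.11667 + 0.00028 = 48.1169°

48.1169°N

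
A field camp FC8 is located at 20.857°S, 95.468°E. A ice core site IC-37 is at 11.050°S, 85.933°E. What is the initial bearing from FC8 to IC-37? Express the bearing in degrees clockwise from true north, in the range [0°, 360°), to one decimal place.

Δλ = -9.5350°
y = sin Δλ · cos φ₂ = -0.162579
x = cos φ₁ sin φ₂ − sin φ₁ cos φ₂ cos Δλ = 0.165502
θ = atan2(y, x) = -44.4895° → 315.5105° (mod 360°)

315.5°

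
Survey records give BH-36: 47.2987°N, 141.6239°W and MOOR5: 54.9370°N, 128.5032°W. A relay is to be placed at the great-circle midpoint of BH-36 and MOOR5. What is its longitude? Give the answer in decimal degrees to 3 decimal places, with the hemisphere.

135.609°W

Bx = cos φ₂ cos Δλ = 0.559480,  By = cos φ₂ sin Δλ = 0.130408
φₘ = atan2(sin φ₁ + sin φ₂, √((cos φ₁ + Bx)² + By²)) = 51.30038°
λₘ = λ₁ + atan2(By, cos φ₁ + Bx) = -135.60901°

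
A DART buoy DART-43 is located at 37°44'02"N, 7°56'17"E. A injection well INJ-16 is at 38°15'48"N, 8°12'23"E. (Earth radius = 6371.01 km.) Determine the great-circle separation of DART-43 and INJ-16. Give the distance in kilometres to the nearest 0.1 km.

63.4 km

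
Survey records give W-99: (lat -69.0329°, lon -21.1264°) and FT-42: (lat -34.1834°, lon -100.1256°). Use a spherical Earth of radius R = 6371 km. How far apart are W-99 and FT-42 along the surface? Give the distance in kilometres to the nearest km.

Δφ = 34.8495°,  Δλ = -78.9992°
a = sin²(Δφ/2) + cos φ₁ cos φ₂ sin²(Δλ/2) = 0.209436
c = 2·arcsin(√a) = 0.950682 rad = 54.4701°
d = R·c = 6371 × 0.950682 = 6056.8 km

6057 km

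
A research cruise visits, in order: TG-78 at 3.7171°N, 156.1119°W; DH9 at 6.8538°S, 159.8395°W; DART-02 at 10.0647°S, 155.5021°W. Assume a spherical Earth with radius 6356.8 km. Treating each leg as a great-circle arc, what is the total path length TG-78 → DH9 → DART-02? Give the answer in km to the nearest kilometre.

1838 km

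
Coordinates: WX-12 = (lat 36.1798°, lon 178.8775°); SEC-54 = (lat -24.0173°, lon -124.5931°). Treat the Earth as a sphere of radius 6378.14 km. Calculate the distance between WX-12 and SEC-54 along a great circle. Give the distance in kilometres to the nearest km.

8953 km

Δφ = -60.1971°,  Δλ = 56.5294°
a = sin²(Δφ/2) + cos φ₁ cos φ₂ sin²(Δλ/2) = 0.416824
c = 2·arcsin(√a) = 1.403668 rad = 80.4242°
d = R·c = 6378.14 × 1.403668 = 8952.8 km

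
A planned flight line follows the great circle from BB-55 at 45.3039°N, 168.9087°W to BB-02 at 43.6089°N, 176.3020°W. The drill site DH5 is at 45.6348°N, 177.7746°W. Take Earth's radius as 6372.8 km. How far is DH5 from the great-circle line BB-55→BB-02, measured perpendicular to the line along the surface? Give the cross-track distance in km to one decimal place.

δ₁₃ = central angle BB-55→DH5 = 0.108615 rad  (haversine)
θ₁₃ = bearing BB-55→DH5 = 276.204°,  θ₁₂ = bearing BB-55→BB-02 = 254.808°
dₓₜ = R·arcsin(sin δ₁₃ · sin(θ₁₃ − θ₁₂)) = 6372.8·arcsin(0.10840·sin(21.395°)) = 252.078 km
|dₓₜ| = 252.078 km

252.1 km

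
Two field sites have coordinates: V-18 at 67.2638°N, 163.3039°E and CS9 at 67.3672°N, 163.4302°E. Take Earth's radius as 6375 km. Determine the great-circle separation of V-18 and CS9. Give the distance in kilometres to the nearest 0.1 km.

12.7 km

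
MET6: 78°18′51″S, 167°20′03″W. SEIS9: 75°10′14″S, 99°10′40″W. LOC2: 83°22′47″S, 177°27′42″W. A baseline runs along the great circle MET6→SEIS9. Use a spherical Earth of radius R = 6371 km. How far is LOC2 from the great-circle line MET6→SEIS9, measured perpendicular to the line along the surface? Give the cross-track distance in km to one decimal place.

MET6: φ = -78.31417°, λ = -167.33417°
SEIS9: φ = -75.17056°, λ = -99.17778°
LOC2: φ = -83.37972°, λ = -177.46167°
δ₁₃ = central angle MET6→LOC2 = 0.092440 rad  (haversine)
θ₁₃ = bearing MET6→LOC2 = 192.686°,  θ₁₂ = bearing MET6→SEIS9 = 113.347°
dₓₜ = R·arcsin(sin δ₁₃ · sin(θ₁₃ − θ₁₂)) = 6371·arcsin(0.09231·sin(79.340°)) = 578.741 km
|dₓₜ| = 578.741 km

578.7 km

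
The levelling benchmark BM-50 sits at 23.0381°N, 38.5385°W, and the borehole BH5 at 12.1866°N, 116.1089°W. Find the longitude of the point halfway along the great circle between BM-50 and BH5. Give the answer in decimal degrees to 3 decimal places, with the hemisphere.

Bx = cos φ₂ cos Δλ = 0.210389,  By = cos φ₂ sin Δλ = -0.954555
φₘ = atan2(sin φ₁ + sin φ₂, √((cos φ₁ + Bx)² + By²)) = 22.15303°
λₘ = λ₁ + atan2(By, cos φ₁ + Bx) = -78.71172°

78.712°W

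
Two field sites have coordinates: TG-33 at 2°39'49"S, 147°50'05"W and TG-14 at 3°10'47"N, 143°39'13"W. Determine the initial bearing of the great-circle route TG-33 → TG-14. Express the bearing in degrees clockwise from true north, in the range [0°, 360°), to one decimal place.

TG-33: φ = -2.66361°, λ = -147.83472°
TG-14: φ = +3.17972°, λ = -143.65361°
Δλ = 4.1811°
y = sin Δλ · cos φ₂ = 0.072797
x = cos φ₁ sin φ₂ − sin φ₁ cos φ₂ cos Δλ = 0.101685
θ = atan2(y, x) = 35.5991° → 35.5991° (mod 360°)

35.6°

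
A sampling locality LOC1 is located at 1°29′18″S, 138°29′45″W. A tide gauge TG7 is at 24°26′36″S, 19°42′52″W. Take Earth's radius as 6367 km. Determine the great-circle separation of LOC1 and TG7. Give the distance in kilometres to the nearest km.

12813 km

LOC1: φ = -1.48833°, λ = -138.49583°
TG7: φ = -24.44333°, λ = -19.71444°
Δφ = -22.9550°,  Δλ = 118.7814°
a = sin²(Δφ/2) + cos φ₁ cos φ₂ sin²(Δλ/2) = 0.713710
c = 2·arcsin(√a) = 2.012433 rad = 115.3039°
d = R·c = 6367 × 2.012433 = 12813.2 km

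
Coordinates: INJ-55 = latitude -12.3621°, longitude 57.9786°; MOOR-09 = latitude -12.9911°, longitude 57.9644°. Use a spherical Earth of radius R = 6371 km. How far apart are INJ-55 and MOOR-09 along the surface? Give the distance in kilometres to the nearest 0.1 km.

Δφ = -0.6290°,  Δλ = -0.0142°
a = sin²(Δφ/2) + cos φ₁ cos φ₂ sin²(Δλ/2) = 0.000030
c = 2·arcsin(√a) = 0.010981 rad = 0.6292°
d = R·c = 6371 × 0.010981 = 70.0 km

70.0 km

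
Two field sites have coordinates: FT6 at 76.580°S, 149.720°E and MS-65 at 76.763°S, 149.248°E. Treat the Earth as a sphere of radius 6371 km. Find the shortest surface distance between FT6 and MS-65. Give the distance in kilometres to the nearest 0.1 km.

23.7 km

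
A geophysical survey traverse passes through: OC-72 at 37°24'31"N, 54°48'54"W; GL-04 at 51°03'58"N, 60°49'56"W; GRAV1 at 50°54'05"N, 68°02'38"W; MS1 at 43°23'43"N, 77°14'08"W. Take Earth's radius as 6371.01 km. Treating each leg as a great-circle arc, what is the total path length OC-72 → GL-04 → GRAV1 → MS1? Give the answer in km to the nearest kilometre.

OC-72: φ = +37.40861°, λ = -54.81500°
GL-04: φ = +51.06611°, λ = -60.83222°
GRAV1: φ = +50.90139°, λ = -68.04389°
MS1: φ = +43.39528°, λ = -77.23556°
OC-72→GL-04: c = 0.249750 rad, d = 1591.16 km
GL-04→GRAV1: c = 0.079259 rad, d = 504.96 km
GRAV1→MS1: c = 0.170225 rad, d = 1084.50 km
Total = 1591.16 + 504.96 + 1084.50 = 3180.62 km

3181 km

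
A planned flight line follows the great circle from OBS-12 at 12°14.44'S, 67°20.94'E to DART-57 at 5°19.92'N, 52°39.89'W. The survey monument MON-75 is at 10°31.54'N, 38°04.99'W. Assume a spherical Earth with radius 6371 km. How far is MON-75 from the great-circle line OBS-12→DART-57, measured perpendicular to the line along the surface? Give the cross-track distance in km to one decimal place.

OBS-12: φ = -12.24067°, λ = +67.34900°
DART-57: φ = +5.33200°, λ = -52.66483°
MON-75: φ = +10.52567°, λ = -38.08317°
δ₁₃ = central angle OBS-12→MON-75 = 1.869627 rad  (haversine)
θ₁₃ = bearing OBS-12→MON-75 = 277.398°,  θ₁₂ = bearing OBS-12→DART-57 = 269.018°
dₓₜ = R·arcsin(sin δ₁₃ · sin(θ₁₃ − θ₁₂)) = 6371·arcsin(0.95568·sin(8.380°)) = 890.259 km
|dₓₜ| = 890.259 km

890.3 km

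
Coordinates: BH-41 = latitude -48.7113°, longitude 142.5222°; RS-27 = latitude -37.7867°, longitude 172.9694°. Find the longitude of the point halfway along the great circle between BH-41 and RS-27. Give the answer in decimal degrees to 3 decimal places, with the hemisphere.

159.148°E

Bx = cos φ₂ cos Δλ = 0.681313,  By = cos φ₂ sin Δλ = 0.400478
φₘ = atan2(sin φ₁ + sin φ₂, √((cos φ₁ + Bx)² + By²)) = -44.26277°
λₘ = λ₁ + atan2(By, cos φ₁ + Bx) = 159.14807°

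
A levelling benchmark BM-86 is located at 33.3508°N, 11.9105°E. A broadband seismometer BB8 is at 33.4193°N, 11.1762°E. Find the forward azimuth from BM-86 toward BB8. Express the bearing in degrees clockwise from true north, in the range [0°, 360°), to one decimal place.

Δλ = -0.7343°
y = sin Δλ · cos φ₂ = -0.010697
x = cos φ₁ sin φ₂ − sin φ₁ cos φ₂ cos Δλ = 0.001233
θ = atan2(y, x) = -83.4233° → 276.5767° (mod 360°)

276.6°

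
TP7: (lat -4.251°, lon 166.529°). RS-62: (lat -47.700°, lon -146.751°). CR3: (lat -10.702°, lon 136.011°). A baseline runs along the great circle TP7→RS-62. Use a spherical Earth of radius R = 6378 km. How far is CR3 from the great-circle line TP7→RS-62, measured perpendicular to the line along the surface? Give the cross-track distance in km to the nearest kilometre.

3189 km

δ₁₃ = central angle TP7→CR3 = 0.539585 rad  (haversine)
θ₁₃ = bearing TP7→CR3 = 256.213°,  θ₁₂ = bearing TP7→RS-62 = 145.140°
dₓₜ = R·arcsin(sin δ₁₃ · sin(θ₁₃ − θ₁₂)) = 6378·arcsin(0.51378·sin(111.072°)) = 3188.973 km
|dₓₜ| = 3188.973 km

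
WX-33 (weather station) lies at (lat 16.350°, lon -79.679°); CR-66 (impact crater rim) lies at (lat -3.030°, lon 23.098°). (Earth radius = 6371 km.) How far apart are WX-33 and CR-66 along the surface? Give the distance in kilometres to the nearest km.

11465 km

Δφ = -19.3800°,  Δλ = 102.7770°
a = sin²(Δφ/2) + cos φ₁ cos φ₂ sin²(Δλ/2) = 0.613398
c = 2·arcsin(√a) = 1.799584 rad = 103.1086°
d = R·c = 6371 × 1.799584 = 11465.1 km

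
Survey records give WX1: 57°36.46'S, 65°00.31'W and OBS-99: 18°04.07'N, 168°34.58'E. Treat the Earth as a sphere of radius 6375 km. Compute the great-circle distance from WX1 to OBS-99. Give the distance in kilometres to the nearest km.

13836 km

WX1: φ = -57.60767°, λ = -65.00517°
OBS-99: φ = +18.06783°, λ = +168.57633°
Δφ = 75.6755°,  Δλ = -126.4185°
a = sin²(Δφ/2) + cos φ₁ cos φ₂ sin²(Δλ/2) = 0.782122
c = 2·arcsin(√a) = 2.170313 rad = 124.3498°
d = R·c = 6375 × 2.170313 = 13835.7 km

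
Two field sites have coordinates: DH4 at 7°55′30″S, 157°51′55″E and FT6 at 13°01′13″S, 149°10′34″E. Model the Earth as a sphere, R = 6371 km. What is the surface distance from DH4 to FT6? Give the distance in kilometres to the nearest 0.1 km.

1105.9 km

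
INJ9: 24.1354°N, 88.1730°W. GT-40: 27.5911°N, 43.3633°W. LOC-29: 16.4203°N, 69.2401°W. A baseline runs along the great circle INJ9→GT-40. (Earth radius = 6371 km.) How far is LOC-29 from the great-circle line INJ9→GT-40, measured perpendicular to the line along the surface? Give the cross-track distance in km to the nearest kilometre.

1211 km

δ₁₃ = central angle INJ9→LOC-29 = 0.337486 rad  (haversine)
θ₁₃ = bearing INJ9→LOC-29 = 109.959°,  θ₁₂ = bearing INJ9→GT-40 = 75.154°
dₓₜ = R·arcsin(sin δ₁₃ · sin(θ₁₃ − θ₁₂)) = 6371·arcsin(0.33112·sin(34.806°)) = 1211.406 km
|dₓₜ| = 1211.406 km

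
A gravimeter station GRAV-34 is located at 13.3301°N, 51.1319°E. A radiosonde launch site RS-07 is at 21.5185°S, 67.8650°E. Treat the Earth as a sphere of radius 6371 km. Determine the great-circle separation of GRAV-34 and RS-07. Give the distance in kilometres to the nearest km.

4284 km

Δφ = -34.8486°,  Δλ = 16.7331°
a = sin²(Δφ/2) + cos φ₁ cos φ₂ sin²(Δλ/2) = 0.108833
c = 2·arcsin(√a) = 0.672392 rad = 38.5252°
d = R·c = 6371 × 0.672392 = 4283.8 km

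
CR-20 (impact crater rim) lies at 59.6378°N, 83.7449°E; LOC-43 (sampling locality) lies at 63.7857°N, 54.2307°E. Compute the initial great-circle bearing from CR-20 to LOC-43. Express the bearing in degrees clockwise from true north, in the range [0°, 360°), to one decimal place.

Δλ = -29.5142°
y = sin Δλ · cos φ₂ = -0.217613
x = cos φ₁ sin φ₂ − sin φ₁ cos φ₂ cos Δλ = 0.121791
θ = atan2(y, x) = -60.7657° → 299.2343° (mod 360°)

299.2°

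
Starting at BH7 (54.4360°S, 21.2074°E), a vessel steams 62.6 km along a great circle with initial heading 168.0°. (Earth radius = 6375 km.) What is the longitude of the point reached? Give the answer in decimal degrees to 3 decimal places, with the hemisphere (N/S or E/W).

δ = d/R = 62.6/6375 = 0.009820 rad
φ₂ = arcsin(sin φ₁ cos δ + cos φ₁ sin δ cos θ)
   = arcsin(-0.81347·0.99995 + 0.58161·0.00982·-0.97815) = -54.98616°
λ₂ = λ₁ + atan2(sin θ sin δ cos φ₁, cos δ − sin φ₁ sin φ₂) = 21.41127°

21.411°E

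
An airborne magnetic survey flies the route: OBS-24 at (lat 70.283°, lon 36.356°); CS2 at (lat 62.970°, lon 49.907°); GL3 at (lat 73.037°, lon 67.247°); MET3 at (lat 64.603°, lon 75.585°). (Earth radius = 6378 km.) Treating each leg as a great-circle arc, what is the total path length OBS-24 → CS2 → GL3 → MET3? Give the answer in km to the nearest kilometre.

3323 km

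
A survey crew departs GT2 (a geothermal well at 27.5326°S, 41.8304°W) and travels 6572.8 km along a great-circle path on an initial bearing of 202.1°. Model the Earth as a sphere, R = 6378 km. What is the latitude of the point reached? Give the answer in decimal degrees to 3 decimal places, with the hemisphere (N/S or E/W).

70.449°S

δ = d/R = 6572.8/6378 = 1.030542 rad
φ₂ = arcsin(sin φ₁ cos δ + cos φ₁ sin δ cos θ)
   = arcsin(-0.46225·0.51435 + 0.88675·0.85758·-0.92653) = -70.44928°
λ₂ = λ₁ + atan2(sin θ sin δ cos φ₁, cos δ − sin φ₁ sin φ₂) = -116.44049°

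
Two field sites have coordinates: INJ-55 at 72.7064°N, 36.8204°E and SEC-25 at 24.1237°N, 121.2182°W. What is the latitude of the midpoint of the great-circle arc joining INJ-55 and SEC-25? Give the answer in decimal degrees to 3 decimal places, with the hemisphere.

64.629°N

Bx = cos φ₂ cos Δλ = -0.846439,  By = cos φ₂ sin Δλ = -0.341320
φₘ = atan2(sin φ₁ + sin φ₂, √((cos φ₁ + Bx)² + By²)) = 64.62886°
λₘ = λ₁ + atan2(By, cos φ₁ + Bx) = -111.31783°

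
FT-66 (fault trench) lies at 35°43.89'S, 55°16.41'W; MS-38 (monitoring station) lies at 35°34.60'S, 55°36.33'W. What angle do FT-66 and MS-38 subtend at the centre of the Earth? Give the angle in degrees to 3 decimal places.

0.311°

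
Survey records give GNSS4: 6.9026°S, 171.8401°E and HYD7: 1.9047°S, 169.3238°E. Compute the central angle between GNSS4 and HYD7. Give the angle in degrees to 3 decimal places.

5.592°

Δφ = 4.9979°,  Δλ = -2.5163°
a = sin²(Δφ/2) + cos φ₁ cos φ₂ sin²(Δλ/2) = 0.002379
c = 2·arcsin(√a) = 0.097597 rad = 5.5919°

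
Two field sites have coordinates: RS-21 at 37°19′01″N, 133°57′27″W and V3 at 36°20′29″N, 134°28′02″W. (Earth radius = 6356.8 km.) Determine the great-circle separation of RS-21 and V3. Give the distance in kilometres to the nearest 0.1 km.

117.3 km

RS-21: φ = +37.31694°, λ = -133.95750°
V3: φ = +36.34139°, λ = -134.46722°
Δφ = -0.9756°,  Δλ = -0.5097°
a = sin²(Δφ/2) + cos φ₁ cos φ₂ sin²(Δλ/2) = 0.000085
c = 2·arcsin(√a) = 0.018456 rad = 1.0574°
d = R·c = 6356.8 × 0.018456 = 117.3 km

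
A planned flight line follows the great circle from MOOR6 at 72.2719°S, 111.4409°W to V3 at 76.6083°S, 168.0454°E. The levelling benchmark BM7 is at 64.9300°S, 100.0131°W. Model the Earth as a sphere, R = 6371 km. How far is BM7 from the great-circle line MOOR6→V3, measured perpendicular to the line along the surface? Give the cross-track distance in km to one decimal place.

102.2 km

δ₁₃ = central angle MOOR6→BM7 = 0.146806 rad  (haversine)
θ₁₃ = bearing MOOR6→BM7 = 35.025°,  θ₁₂ = bearing MOOR6→V3 = 221.318°
dₓₜ = R·arcsin(sin δ₁₃ · sin(θ₁₃ − θ₁₂)) = 6371·arcsin(0.14628·sin(-186.293°)) = 102.164 km
|dₓₜ| = 102.164 km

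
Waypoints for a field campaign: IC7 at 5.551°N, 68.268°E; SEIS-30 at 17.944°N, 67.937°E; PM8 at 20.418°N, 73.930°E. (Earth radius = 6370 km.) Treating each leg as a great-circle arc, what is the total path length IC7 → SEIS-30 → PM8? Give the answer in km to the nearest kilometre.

2065 km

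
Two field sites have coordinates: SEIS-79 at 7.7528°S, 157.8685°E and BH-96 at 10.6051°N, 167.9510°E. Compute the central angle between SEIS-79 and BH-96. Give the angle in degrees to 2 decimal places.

Δφ = 18.3579°,  Δλ = 10.0825°
a = sin²(Δφ/2) + cos φ₁ cos φ₂ sin²(Δλ/2) = 0.032967
c = 2·arcsin(√a) = 0.365159 rad = 20.9221°

20.92°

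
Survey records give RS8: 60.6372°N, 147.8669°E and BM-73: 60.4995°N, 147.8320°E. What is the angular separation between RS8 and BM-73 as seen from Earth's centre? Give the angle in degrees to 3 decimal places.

0.139°

Δφ = -0.1377°,  Δλ = -0.0349°
a = sin²(Δφ/2) + cos φ₁ cos φ₂ sin²(Δλ/2) = 0.000001
c = 2·arcsin(√a) = 0.002422 rad = 0.1388°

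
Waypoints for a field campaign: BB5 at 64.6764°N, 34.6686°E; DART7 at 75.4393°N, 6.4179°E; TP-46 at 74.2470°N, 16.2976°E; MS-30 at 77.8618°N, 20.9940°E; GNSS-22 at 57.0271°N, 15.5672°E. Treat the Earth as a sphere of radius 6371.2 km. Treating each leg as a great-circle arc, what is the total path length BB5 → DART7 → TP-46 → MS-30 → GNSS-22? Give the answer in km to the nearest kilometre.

4638 km

BB5→DART7: c = 0.247208 rad, d = 1575.01 km
DART7→TP-46: c = 0.049577 rad, d = 315.87 km
TP-46→MS-30: c = 0.066060 rad, d = 420.88 km
MS-30→GNSS-22: c = 0.365074 rad, d = 2325.96 km
Total = 1575.01 + 315.87 + 420.88 + 2325.96 = 4637.72 km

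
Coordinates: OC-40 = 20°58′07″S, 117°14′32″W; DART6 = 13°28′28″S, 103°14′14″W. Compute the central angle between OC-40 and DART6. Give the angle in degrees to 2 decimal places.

OC-40: φ = -20.96861°, λ = -117.24222°
DART6: φ = -13.47444°, λ = -103.23722°
Δφ = 7.4942°,  Δλ = 14.0050°
a = sin²(Δφ/2) + cos φ₁ cos φ₂ sin²(Δλ/2) = 0.017767
c = 2·arcsin(√a) = 0.267384 rad = 15.3200°

15.32°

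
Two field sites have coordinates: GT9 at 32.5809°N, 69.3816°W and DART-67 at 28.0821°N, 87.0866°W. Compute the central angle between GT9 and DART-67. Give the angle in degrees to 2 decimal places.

Δφ = -4.4988°,  Δλ = -17.7050°
a = sin²(Δφ/2) + cos φ₁ cos φ₂ sin²(Δλ/2) = 0.019147
c = 2·arcsin(√a) = 0.277635 rad = 15.9073°

15.91°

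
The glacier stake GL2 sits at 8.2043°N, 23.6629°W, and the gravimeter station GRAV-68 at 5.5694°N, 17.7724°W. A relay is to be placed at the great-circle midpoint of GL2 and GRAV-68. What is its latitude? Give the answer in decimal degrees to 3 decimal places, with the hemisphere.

Bx = cos φ₂ cos Δλ = 0.990024,  By = cos φ₂ sin Δλ = 0.102143
φₘ = atan2(sin φ₁ + sin φ₂, √((cos φ₁ + Bx)² + By²)) = 6.89587°
λₘ = λ₁ + atan2(By, cos φ₁ + Bx) = -20.70946°

6.896°N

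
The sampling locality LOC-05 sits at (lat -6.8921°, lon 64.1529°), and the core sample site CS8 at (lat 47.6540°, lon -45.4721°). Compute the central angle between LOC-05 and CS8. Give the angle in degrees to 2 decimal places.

108.26°

Δφ = 54.5461°,  Δλ = -109.6250°
a = sin²(Δφ/2) + cos φ₁ cos φ₂ sin²(Δλ/2) = 0.656648
c = 2·arcsin(√a) = 1.889457 rad = 108.2579°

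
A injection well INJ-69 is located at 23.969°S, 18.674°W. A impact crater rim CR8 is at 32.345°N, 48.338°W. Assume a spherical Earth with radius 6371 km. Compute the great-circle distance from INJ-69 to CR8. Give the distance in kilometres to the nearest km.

7009 km

Δφ = 56.3140°,  Δλ = -29.6640°
a = sin²(Δφ/2) + cos φ₁ cos φ₂ sin²(Δλ/2) = 0.273267
c = 2·arcsin(√a) = 1.100145 rad = 63.0337°
d = R·c = 6371 × 1.100145 = 7009.0 km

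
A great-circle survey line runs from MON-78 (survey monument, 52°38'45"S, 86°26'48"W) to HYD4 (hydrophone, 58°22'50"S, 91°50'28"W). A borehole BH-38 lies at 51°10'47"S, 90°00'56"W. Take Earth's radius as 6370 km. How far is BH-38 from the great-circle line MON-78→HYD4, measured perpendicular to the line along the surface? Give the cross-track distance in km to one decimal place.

292.2 km

MON-78: φ = -52.64583°, λ = -86.44667°
HYD4: φ = -58.38056°, λ = -91.84111°
BH-38: φ = -51.17972°, λ = -90.01556°
δ₁₃ = central angle MON-78→BH-38 = 0.046156 rad  (haversine)
θ₁₃ = bearing MON-78→BH-38 = 302.248°,  θ₁₂ = bearing MON-78→HYD4 = 205.842°
dₓₜ = R·arcsin(sin δ₁₃ · sin(θ₁₃ − θ₁₂)) = 6370·arcsin(0.04614·sin(96.406°)) = 292.176 km
|dₓₜ| = 292.176 km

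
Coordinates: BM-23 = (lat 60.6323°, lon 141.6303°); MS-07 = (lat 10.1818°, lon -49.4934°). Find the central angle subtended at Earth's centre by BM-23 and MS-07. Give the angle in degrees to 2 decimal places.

108.64°

Δφ = -50.4505°,  Δλ = 168.8763°
a = sin²(Δφ/2) + cos φ₁ cos φ₂ sin²(Δλ/2) = 0.659783
c = 2·arcsin(√a) = 1.896068 rad = 108.6367°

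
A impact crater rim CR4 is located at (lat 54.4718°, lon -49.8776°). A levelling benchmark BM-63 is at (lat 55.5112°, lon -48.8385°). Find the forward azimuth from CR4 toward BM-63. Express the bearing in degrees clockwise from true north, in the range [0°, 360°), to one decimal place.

29.4°

Δλ = 1.0391°
y = sin Δλ · cos φ₂ = 0.010269
x = cos φ₁ sin φ₂ − sin φ₁ cos φ₂ cos Δλ = 0.018216
θ = atan2(y, x) = 29.4111° → 29.4111° (mod 360°)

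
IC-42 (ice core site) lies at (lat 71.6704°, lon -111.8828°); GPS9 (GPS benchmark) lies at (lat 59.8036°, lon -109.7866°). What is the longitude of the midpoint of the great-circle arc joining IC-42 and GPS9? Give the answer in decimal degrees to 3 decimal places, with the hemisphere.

110.593°W

Bx = cos φ₂ cos Δλ = 0.502629,  By = cos φ₂ sin Δλ = 0.018397
φₘ = atan2(sin φ₁ + sin φ₂, √((cos φ₁ + Bx)² + By²)) = 65.74040°
λₘ = λ₁ + atan2(By, cos φ₁ + Bx) = -110.59301°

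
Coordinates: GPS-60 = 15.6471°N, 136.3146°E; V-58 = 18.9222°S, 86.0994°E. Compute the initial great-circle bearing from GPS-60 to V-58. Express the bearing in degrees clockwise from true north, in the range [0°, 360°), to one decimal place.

236.8°

Δλ = -50.2152°
y = sin Δλ · cos φ₂ = -0.726926
x = cos φ₁ sin φ₂ − sin φ₁ cos φ₂ cos Δλ = -0.475530
θ = atan2(y, x) = -123.1913° → 236.8087° (mod 360°)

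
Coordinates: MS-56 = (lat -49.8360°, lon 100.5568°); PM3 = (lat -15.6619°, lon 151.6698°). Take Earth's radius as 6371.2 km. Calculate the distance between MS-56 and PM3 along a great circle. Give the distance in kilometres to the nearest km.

Δφ = 34.1741°,  Δλ = 51.1130°
a = sin²(Δφ/2) + cos φ₁ cos φ₂ sin²(Δλ/2) = 0.201911
c = 2·arcsin(√a) = 0.932063 rad = 53.4033°
d = R·c = 6371.2 × 0.932063 = 5938.4 km

5938 km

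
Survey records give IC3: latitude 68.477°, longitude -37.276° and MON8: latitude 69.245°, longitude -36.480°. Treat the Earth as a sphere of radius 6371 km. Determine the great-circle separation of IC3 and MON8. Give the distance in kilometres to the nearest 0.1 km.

91.2 km

Δφ = 0.7680°,  Δλ = 0.7960°
a = sin²(Δφ/2) + cos φ₁ cos φ₂ sin²(Δλ/2) = 0.000051
c = 2·arcsin(√a) = 0.014310 rad = 0.8199°
d = R·c = 6371 × 0.014310 = 91.2 km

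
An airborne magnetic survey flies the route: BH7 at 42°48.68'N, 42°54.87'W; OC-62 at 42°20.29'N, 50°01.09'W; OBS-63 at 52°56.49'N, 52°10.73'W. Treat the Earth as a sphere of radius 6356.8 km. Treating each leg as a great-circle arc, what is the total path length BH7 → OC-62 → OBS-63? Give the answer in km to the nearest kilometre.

1770 km

BH7: φ = +42.81133°, λ = -42.91450°
OC-62: φ = +42.33817°, λ = -50.01817°
OBS-63: φ = +52.94150°, λ = -52.17883°
BH7→OC-62: c = 0.091645 rad, d = 582.57 km
OC-62→OBS-63: c = 0.186776 rad, d = 1187.30 km
Total = 582.57 + 1187.30 = 1769.87 km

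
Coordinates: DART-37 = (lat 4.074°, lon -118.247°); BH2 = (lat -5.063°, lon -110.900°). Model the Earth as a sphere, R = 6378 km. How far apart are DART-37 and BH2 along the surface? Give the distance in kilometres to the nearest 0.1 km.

1304.6 km

Δφ = -9.1370°,  Δλ = 7.3470°
a = sin²(Δφ/2) + cos φ₁ cos φ₂ sin²(Δλ/2) = 0.010423
c = 2·arcsin(√a) = 0.204542 rad = 11.7194°
d = R·c = 6378 × 0.204542 = 1304.6 km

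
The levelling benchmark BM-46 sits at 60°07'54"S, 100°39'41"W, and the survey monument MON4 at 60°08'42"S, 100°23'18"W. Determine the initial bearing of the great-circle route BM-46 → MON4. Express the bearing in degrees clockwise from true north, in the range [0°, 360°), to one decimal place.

95.7°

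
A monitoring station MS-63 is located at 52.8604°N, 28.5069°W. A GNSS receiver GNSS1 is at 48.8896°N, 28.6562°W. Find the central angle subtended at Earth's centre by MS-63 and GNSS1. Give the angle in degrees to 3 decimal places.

3.972°

Δφ = -3.9708°,  Δλ = -0.1493°
a = sin²(Δφ/2) + cos φ₁ cos φ₂ sin²(Δλ/2) = 0.001201
c = 2·arcsin(√a) = 0.069323 rad = 3.9719°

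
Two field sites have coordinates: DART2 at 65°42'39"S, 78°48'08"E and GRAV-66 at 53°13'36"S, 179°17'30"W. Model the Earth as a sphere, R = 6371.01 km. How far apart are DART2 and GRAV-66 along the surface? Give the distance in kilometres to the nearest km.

5250 km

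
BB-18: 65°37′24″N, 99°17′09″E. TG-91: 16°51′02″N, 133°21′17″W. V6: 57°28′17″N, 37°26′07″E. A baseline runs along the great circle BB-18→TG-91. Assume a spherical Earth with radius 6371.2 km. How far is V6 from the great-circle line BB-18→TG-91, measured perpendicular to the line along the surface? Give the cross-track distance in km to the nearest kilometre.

2598 km

BB-18: φ = +65.62333°, λ = +99.28583°
TG-91: φ = +16.85056°, λ = -133.35472°
V6: φ = +57.47139°, λ = +37.43528°
δ₁₃ = central angle BB-18→V6 = 0.510166 rad  (haversine)
θ₁₃ = bearing BB-18→V6 = 283.853°,  θ₁₂ = bearing BB-18→TG-91 = 49.547°
dₓₜ = R·arcsin(sin δ₁₃ · sin(θ₁₃ − θ₁₂)) = 6371.2·arcsin(0.48832·sin(234.305°)) = -2598.142 km
|dₓₜ| = 2598.142 km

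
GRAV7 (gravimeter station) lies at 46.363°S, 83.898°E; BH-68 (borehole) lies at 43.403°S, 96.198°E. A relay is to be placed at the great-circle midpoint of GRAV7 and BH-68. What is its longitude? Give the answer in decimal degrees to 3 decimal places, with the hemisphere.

90.207°E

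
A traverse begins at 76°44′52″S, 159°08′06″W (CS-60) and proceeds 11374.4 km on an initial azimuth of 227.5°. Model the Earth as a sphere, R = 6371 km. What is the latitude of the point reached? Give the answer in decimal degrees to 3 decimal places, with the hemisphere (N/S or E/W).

CS-60: φ = -76.74778°, λ = -159.13500°
δ = d/R = 11374.4/6371 = 1.785340 rad
φ₂ = arcsin(sin φ₁ cos δ + cos φ₁ sin δ cos θ)
   = arcsin(-0.97337·-0.21290 + 0.22924·0.97707·-0.67559) = 3.20516°
λ₂ = λ₁ + atan2(sin θ sin δ cos φ₁, cos δ − sin φ₁ sin φ₂) = 67.04370°

3.205°N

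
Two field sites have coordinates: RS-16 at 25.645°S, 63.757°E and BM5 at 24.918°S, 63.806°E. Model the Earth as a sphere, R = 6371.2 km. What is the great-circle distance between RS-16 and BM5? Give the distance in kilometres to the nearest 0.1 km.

Δφ = 0.7270°,  Δλ = 0.0490°
a = sin²(Δφ/2) + cos φ₁ cos φ₂ sin²(Δλ/2) = 0.000040
c = 2·arcsin(√a) = 0.012712 rad = 0.7283°
d = R·c = 6371.2 × 0.012712 = 81.0 km

81.0 km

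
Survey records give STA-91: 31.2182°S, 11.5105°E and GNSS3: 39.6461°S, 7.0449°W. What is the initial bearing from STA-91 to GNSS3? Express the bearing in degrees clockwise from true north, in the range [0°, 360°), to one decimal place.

235.7°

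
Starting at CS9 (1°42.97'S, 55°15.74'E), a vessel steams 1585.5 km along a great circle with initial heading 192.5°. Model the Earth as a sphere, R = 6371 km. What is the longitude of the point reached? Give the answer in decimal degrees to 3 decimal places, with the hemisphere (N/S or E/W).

52.089°E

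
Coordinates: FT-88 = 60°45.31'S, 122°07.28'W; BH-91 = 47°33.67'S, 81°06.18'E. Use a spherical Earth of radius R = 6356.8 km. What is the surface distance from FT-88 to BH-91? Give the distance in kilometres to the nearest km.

7773 km

FT-88: φ = -60.75517°, λ = -122.12133°
BH-91: φ = -47.56117°, λ = +81.10300°
Δφ = 13.1940°,  Δλ = -156.7757°
a = sin²(Δφ/2) + cos φ₁ cos φ₂ sin²(Δλ/2) = 0.329512
c = 2·arcsin(√a) = 1.222840 rad = 70.0636°
d = R·c = 6356.8 × 1.222840 = 7773.4 km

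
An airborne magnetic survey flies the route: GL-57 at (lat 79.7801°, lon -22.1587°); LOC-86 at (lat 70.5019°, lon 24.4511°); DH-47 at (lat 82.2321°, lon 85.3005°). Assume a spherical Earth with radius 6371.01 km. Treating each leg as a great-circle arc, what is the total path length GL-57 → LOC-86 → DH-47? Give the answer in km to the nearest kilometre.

3504 km

GL-57→LOC-86: c = 0.252147 rad, d = 1606.43 km
LOC-86→DH-47: c = 0.297823 rad, d = 1897.43 km
Total = 1606.43 + 1897.43 = 3503.87 km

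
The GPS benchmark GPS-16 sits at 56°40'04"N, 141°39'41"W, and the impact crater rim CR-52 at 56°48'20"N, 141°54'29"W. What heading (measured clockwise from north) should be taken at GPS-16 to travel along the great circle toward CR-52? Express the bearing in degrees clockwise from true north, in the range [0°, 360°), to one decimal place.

GPS-16: φ = +56.66778°, λ = -141.66139°
CR-52: φ = +56.80556°, λ = -141.90806°
Δλ = -0.2467°
y = sin Δλ · cos φ₂ = -0.002357
x = cos φ₁ sin φ₂ − sin φ₁ cos φ₂ cos Δλ = 0.002409
θ = atan2(y, x) = -44.3757° → 315.6243° (mod 360°)

315.6°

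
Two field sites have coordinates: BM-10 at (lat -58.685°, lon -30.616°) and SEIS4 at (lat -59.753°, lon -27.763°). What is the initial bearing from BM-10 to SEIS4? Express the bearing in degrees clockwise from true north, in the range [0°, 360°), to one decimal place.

Δλ = 2.8530°
y = sin Δλ · cos φ₂ = 0.025072
x = cos φ₁ sin φ₂ − sin φ₁ cos φ₂ cos Δλ = -0.019172
θ = atan2(y, x) = 127.4045° → 127.4045° (mod 360°)

127.4°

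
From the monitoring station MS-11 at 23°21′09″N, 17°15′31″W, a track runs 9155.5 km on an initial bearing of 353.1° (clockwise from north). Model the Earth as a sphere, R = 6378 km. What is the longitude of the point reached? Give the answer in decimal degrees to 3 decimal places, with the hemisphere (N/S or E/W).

MS-11: φ = +23.35250°, λ = -17.25861°
δ = d/R = 9155.5/6378 = 1.435481 rad
φ₂ = arcsin(sin φ₁ cos δ + cos φ₁ sin δ cos θ)
   = arcsin(0.39639·0.13490 + 0.91808·0.99086·0.99276) = 73.05328°
λ₂ = λ₁ + atan2(sin θ sin δ cos φ₁, cos δ − sin φ₁ sin φ₂) = -173.15483°

173.155°W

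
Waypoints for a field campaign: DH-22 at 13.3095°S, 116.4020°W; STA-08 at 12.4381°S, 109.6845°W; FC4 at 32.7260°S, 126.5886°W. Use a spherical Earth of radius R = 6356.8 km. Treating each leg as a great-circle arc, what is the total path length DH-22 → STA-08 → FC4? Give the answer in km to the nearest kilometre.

3564 km

DH-22→STA-08: c = 0.115298 rad, d = 732.93 km
STA-08→FC4: c = 0.445335 rad, d = 2830.90 km
Total = 732.93 + 2830.90 = 3563.83 km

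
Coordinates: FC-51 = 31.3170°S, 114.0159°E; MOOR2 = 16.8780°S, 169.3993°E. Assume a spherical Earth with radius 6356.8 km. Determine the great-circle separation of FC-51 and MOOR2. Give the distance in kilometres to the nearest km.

Δφ = 14.4390°,  Δλ = 55.3834°
a = sin²(Δφ/2) + cos φ₁ cos φ₂ sin²(Δλ/2) = 0.192341
c = 2·arcsin(√a) = 0.908006 rad = 52.0249°
d = R·c = 6356.8 × 0.908006 = 5772.0 km

5772 km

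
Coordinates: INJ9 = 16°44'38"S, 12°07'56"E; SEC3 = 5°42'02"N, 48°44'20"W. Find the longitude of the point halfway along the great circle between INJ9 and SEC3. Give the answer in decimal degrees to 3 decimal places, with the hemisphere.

INJ9: φ = -16.74389°, λ = +12.13222°
SEC3: φ = +5.70056°, λ = -48.73889°
Bx = cos φ₂ cos Δλ = 0.484369,  By = cos φ₂ sin Δλ = -0.869207
φₘ = atan2(sin φ₁ + sin φ₂, √((cos φ₁ + Bx)² + By²)) = -6.39694°
λₘ = λ₁ + atan2(By, cos φ₁ + Bx) = -18.94897°

18.949°W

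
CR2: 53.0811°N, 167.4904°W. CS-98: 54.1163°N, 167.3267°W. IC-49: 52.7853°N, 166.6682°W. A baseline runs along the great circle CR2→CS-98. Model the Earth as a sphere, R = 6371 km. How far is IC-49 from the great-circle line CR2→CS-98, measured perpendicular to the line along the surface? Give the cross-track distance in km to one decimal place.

58.1 km

δ₁₃ = central angle CR2→IC-49 = 0.010073 rad  (haversine)
θ₁₃ = bearing CR2→IC-49 = 120.504°,  θ₁₂ = bearing CR2→CS-98 = 5.295°
dₓₜ = R·arcsin(sin δ₁₃ · sin(θ₁₃ − θ₁₂)) = 6371·arcsin(0.01007·sin(115.208°)) = 58.063 km
|dₓₜ| = 58.063 km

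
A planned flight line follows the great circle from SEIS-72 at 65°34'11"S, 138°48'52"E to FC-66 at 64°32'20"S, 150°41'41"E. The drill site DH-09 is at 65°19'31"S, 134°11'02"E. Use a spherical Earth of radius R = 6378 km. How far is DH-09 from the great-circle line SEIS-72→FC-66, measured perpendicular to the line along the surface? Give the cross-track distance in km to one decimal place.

42.4 km

SEIS-72: φ = -65.56972°, λ = +138.81444°
FC-66: φ = -64.53889°, λ = +150.69472°
DH-09: φ = -65.32528°, λ = +134.18389°
δ₁₃ = central angle SEIS-72→DH-09 = 0.033844 rad  (haversine)
θ₁₃ = bearing SEIS-72→DH-09 = 275.130°,  θ₁₂ = bearing SEIS-72→FC-66 = 83.805°
dₓₜ = R·arcsin(sin δ₁₃ · sin(θ₁₃ − θ₁₂)) = 6378·arcsin(0.03384·sin(191.325°)) = -42.382 km
|dₓₜ| = 42.382 km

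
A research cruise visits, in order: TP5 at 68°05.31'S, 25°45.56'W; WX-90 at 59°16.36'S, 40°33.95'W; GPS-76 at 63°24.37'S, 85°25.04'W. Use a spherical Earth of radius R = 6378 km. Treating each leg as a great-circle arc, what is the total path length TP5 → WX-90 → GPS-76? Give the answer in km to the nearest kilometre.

TP5: φ = -68.08850°, λ = -25.75933°
WX-90: φ = -59.27267°, λ = -40.56583°
GPS-76: φ = -63.40617°, λ = -85.41733°
TP5→WX-90: c = 0.190791 rad, d = 1216.86 km
WX-90→GPS-76: c = 0.374139 rad, d = 2386.26 km
Total = 1216.86 + 2386.26 = 3603.12 km

3603 km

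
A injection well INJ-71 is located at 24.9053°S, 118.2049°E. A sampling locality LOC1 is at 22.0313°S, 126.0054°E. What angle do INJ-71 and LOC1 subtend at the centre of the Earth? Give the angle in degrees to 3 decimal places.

Δφ = 2.8740°,  Δλ = 7.8005°
a = sin²(Δφ/2) + cos φ₁ cos φ₂ sin²(Δλ/2) = 0.004519
c = 2·arcsin(√a) = 0.134547 rad = 7.7090°

7.709°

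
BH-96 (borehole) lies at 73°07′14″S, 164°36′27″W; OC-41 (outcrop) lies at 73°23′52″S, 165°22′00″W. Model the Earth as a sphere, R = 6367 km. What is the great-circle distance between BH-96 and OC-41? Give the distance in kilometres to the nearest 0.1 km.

39.2 km

BH-96: φ = -73.12056°, λ = -164.60750°
OC-41: φ = -73.39778°, λ = -165.36667°
Δφ = -0.2772°,  Δλ = -0.7592°
a = sin²(Δφ/2) + cos φ₁ cos φ₂ sin²(Δλ/2) = 0.000009
c = 2·arcsin(√a) = 0.006162 rad = 0.3531°
d = R·c = 6367 × 0.006162 = 39.2 km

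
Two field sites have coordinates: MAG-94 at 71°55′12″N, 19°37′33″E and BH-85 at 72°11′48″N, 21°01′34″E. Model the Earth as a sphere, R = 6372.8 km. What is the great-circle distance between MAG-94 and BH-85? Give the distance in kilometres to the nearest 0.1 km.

57.0 km

MAG-94: φ = +71.92000°, λ = +19.62583°
BH-85: φ = +72.19667°, λ = +21.02611°
Δφ = 0.2767°,  Δλ = 1.4003°
a = sin²(Δφ/2) + cos φ₁ cos φ₂ sin²(Δλ/2) = 0.000020
c = 2·arcsin(√a) = 0.008944 rad = 0.5124°
d = R·c = 6372.8 × 0.008944 = 57.0 km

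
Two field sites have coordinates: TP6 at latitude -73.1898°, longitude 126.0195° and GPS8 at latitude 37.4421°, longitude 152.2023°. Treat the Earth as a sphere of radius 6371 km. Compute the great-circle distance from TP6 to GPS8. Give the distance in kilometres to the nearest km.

Δφ = 110.6319°,  Δλ = 26.1828°
a = sin²(Δφ/2) + cos φ₁ cos φ₂ sin²(Δλ/2) = 0.687962
c = 2·arcsin(√a) = 1.956190 rad = 112.0814°
d = R·c = 6371 × 1.956190 = 12462.9 km

12463 km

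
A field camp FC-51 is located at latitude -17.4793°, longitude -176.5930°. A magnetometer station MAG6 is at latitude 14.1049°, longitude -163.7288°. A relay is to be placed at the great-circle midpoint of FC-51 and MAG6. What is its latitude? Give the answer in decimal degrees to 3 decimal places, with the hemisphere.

1.698°S

Bx = cos φ₂ cos Δλ = 0.945508,  By = cos φ₂ sin Δλ = 0.215929
φₘ = atan2(sin φ₁ + sin φ₂, √((cos φ₁ + Bx)² + By²)) = -1.69788°
λₘ = λ₁ + atan2(By, cos φ₁ + Bx) = -170.10709°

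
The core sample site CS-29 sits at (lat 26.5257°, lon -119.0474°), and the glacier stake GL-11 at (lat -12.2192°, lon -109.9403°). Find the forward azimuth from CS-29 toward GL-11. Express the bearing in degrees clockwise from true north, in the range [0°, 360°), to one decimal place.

166.0°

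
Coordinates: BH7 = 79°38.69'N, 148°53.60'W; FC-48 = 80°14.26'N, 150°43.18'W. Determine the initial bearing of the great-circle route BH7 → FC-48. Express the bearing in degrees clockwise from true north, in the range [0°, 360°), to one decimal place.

332.6°

BH7: φ = +79.64483°, λ = -148.89333°
FC-48: φ = +80.23767°, λ = -150.71967°
Δλ = -1.8263°
y = sin Δλ · cos φ₂ = -0.005404
x = cos φ₁ sin φ₂ − sin φ₁ cos φ₂ cos Δλ = 0.010431
θ = atan2(y, x) = -27.3862° → 332.6138° (mod 360°)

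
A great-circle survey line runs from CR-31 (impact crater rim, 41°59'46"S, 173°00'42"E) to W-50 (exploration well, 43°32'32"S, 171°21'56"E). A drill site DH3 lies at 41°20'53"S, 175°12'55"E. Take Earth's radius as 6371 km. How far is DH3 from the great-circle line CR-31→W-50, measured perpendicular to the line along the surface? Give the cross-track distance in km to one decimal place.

CR-31: φ = -41.99611°, λ = +173.01167°
W-50: φ = -43.54222°, λ = +171.36556°
DH3: φ = -41.34806°, λ = +175.21528°
δ₁₃ = central angle CR-31→DH3 = 0.030874 rad  (haversine)
θ₁₃ = bearing CR-31→DH3 = 69.245°,  θ₁₂ = bearing CR-31→W-50 = 217.454°
dₓₜ = R·arcsin(sin δ₁₃ · sin(θ₁₃ − θ₁₂)) = 6371·arcsin(0.03087·sin(-148.209°)) = -103.611 km
|dₓₜ| = 103.611 km

103.6 km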